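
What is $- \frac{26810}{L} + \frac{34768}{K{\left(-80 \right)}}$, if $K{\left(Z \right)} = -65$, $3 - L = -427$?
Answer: $- \frac{1669289}{2795} \approx -597.24$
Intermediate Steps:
$L = 430$ ($L = 3 - -427 = 3 + 427 = 430$)
$- \frac{26810}{L} + \frac{34768}{K{\left(-80 \right)}} = - \frac{26810}{430} + \frac{34768}{-65} = \left(-26810\right) \frac{1}{430} + 34768 \left(- \frac{1}{65}\right) = - \frac{2681}{43} - \frac{34768}{65} = - \frac{1669289}{2795}$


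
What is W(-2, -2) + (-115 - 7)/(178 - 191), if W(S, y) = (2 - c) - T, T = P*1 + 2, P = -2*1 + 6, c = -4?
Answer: 122/13 ≈ 9.3846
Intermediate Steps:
P = 4 (P = -2 + 6 = 4)
T = 6 (T = 4*1 + 2 = 4 + 2 = 6)
W(S, y) = 0 (W(S, y) = (2 - 1*(-4)) - 1*6 = (2 + 4) - 6 = 6 - 6 = 0)
W(-2, -2) + (-115 - 7)/(178 - 191) = 0 + (-115 - 7)/(178 - 191) = 0 - 122/(-13) = 0 - 122*(-1/13) = 0 + 122/13 = 122/13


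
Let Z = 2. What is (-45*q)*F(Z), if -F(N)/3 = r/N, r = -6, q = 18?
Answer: -7290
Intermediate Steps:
F(N) = 18/N (F(N) = -(-18)/N = 18/N)
(-45*q)*F(Z) = (-45*18)*(18/2) = -14580/2 = -810*9 = -7290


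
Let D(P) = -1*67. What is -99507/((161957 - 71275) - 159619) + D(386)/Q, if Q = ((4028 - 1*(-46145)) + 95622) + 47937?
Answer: 584032465/404706148 ≈ 1.4431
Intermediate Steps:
Q = 193732 (Q = ((4028 + 46145) + 95622) + 47937 = (50173 + 95622) + 47937 = 145795 + 47937 = 193732)
D(P) = -67
-99507/((161957 - 71275) - 159619) + D(386)/Q = -99507/((161957 - 71275) - 159619) - 67/193732 = -99507/(90682 - 159619) - 67*1/193732 = -99507/(-68937) - 67/193732 = -99507*(-1/68937) - 67/193732 = 33169/22979 - 67/193732 = 584032465/404706148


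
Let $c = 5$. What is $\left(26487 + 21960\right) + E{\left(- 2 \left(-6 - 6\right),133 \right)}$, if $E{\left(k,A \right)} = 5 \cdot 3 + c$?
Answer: $48467$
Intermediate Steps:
$E{\left(k,A \right)} = 20$ ($E{\left(k,A \right)} = 5 \cdot 3 + 5 = 15 + 5 = 20$)
$\left(26487 + 21960\right) + E{\left(- 2 \left(-6 - 6\right),133 \right)} = \left(26487 + 21960\right) + 20 = 48447 + 20 = 48467$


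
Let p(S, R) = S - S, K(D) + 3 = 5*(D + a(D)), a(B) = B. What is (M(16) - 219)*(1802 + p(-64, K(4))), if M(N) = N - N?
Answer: -394638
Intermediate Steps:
M(N) = 0
K(D) = -3 + 10*D (K(D) = -3 + 5*(D + D) = -3 + 5*(2*D) = -3 + 10*D)
p(S, R) = 0
(M(16) - 219)*(1802 + p(-64, K(4))) = (0 - 219)*(1802 + 0) = -219*1802 = -394638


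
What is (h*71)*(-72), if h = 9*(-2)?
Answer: 92016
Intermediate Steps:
h = -18
(h*71)*(-72) = -18*71*(-72) = -1278*(-72) = 92016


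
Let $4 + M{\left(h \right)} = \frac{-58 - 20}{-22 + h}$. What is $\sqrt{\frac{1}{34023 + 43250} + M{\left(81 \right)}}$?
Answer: $\frac{i \sqrt{2257563996509}}{651301} \approx 2.3069 i$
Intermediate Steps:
$M{\left(h \right)} = -4 - \frac{78}{-22 + h}$ ($M{\left(h \right)} = -4 + \frac{-58 - 20}{-22 + h} = -4 - \frac{78}{-22 + h}$)
$\sqrt{\frac{1}{34023 + 43250} + M{\left(81 \right)}} = \sqrt{\frac{1}{34023 + 43250} + \frac{2 \left(5 - 162\right)}{-22 + 81}} = \sqrt{\frac{1}{77273} + \frac{2 \left(5 - 162\right)}{59}} = \sqrt{\frac{1}{77273} + 2 \cdot \frac{1}{59} \left(-157\right)} = \sqrt{\frac{1}{77273} - \frac{314}{59}} = \sqrt{- \frac{24263663}{4559107}} = \frac{i \sqrt{2257563996509}}{651301}$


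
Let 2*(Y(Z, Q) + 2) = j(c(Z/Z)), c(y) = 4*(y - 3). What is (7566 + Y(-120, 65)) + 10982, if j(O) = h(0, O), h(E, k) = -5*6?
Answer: 18531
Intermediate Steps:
c(y) = -12 + 4*y (c(y) = 4*(-3 + y) = -12 + 4*y)
h(E, k) = -30
j(O) = -30
Y(Z, Q) = -17 (Y(Z, Q) = -2 + (1/2)*(-30) = -2 - 15 = -17)
(7566 + Y(-120, 65)) + 10982 = (7566 - 17) + 10982 = 7549 + 10982 = 18531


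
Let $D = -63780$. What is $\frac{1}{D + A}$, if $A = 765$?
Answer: $- \frac{1}{63015} \approx -1.5869 \cdot 10^{-5}$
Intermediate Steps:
$\frac{1}{D + A} = \frac{1}{-63780 + 765} = \frac{1}{-63015} = - \frac{1}{63015}$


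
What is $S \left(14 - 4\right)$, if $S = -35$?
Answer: $-350$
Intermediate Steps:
$S \left(14 - 4\right) = - 35 \left(14 - 4\right) = \left(-35\right) 10 = -350$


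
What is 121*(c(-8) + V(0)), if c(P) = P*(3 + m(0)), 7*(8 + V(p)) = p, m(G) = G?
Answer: -3872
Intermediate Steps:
V(p) = -8 + p/7
c(P) = 3*P (c(P) = P*(3 + 0) = P*3 = 3*P)
121*(c(-8) + V(0)) = 121*(3*(-8) + (-8 + (⅐)*0)) = 121*(-24 + (-8 + 0)) = 121*(-24 - 8) = 121*(-32) = -3872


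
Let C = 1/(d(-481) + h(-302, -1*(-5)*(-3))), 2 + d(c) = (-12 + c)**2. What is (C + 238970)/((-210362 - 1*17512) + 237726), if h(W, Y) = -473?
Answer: 57967908781/2389839048 ≈ 24.256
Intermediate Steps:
d(c) = -2 + (-12 + c)**2
C = 1/242574 (C = 1/((-2 + (-12 - 481)**2) - 473) = 1/((-2 + (-493)**2) - 473) = 1/((-2 + 243049) - 473) = 1/(243047 - 473) = 1/242574 ≈ 4.1225e-6)
(C + 238970)/((-210362 - 1*17512) + 237726) = (1/242574 + 238970)/((-210362 - 1*17512) + 237726) = 57967908781/(242574*((-210362 - 17512) + 237726)) = 57967908781/(242574*(-227874 + 237726)) = (57967908781/242574)/9852 = (57967908781/242574)*(1/9852) = 57967908781/2389839048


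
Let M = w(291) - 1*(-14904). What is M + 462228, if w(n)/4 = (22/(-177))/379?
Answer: 32007445868/67083 ≈ 4.7713e+5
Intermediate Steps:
w(n) = -88/67083 (w(n) = 4*((22/(-177))/379) = 4*((22*(-1/177))*(1/379)) = 4*(-22/177*1/379) = 4*(-22/67083) = -88/67083)
M = 999804944/67083 (M = -88/67083 - 1*(-14904) = -88/67083 + 14904 = 999804944/67083 ≈ 14904.)
M + 462228 = 999804944/67083 + 462228 = 32007445868/67083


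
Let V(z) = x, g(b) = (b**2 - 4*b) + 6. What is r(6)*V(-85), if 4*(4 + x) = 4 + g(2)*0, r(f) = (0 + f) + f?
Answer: -36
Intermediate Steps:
r(f) = 2*f (r(f) = f + f = 2*f)
g(b) = 6 + b**2 - 4*b
x = -3 (x = -4 + (4 + (6 + 2**2 - 4*2)*0)/4 = -4 + (4 + (6 + 4 - 8)*0)/4 = -4 + (4 + 2*0)/4 = -4 + (4 + 0)/4 = -4 + (1/4)*4 = -4 + 1 = -3)
V(z) = -3
r(6)*V(-85) = (2*6)*(-3) = 12*(-3) = -36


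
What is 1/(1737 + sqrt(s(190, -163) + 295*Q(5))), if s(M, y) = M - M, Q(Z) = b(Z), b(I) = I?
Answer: 1737/3015694 - 5*sqrt(59)/3015694 ≈ 0.00056325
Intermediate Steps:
Q(Z) = Z
s(M, y) = 0
1/(1737 + sqrt(s(190, -163) + 295*Q(5))) = 1/(1737 + sqrt(0 + 295*5)) = 1/(1737 + sqrt(0 + 1475)) = 1/(1737 + sqrt(1475)) = 1/(1737 + 5*sqrt(59))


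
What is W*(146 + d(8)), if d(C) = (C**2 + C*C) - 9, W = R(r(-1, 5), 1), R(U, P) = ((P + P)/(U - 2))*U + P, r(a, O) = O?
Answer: 3445/3 ≈ 1148.3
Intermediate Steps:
R(U, P) = P + 2*P*U/(-2 + U) (R(U, P) = ((2*P)/(-2 + U))*U + P = (2*P/(-2 + U))*U + P = 2*P*U/(-2 + U) + P = P + 2*P*U/(-2 + U))
W = 13/3 (W = 1*(-2 + 3*5)/(-2 + 5) = 1*(-2 + 15)/3 = 1*(1/3)*13 = 13/3 ≈ 4.3333)
d(C) = -9 + 2*C**2 (d(C) = (C**2 + C**2) - 9 = 2*C**2 - 9 = -9 + 2*C**2)
W*(146 + d(8)) = 13*(146 + (-9 + 2*8**2))/3 = 13*(146 + (-9 + 2*64))/3 = 13*(146 + (-9 + 128))/3 = 13*(146 + 119)/3 = (13/3)*265 = 3445/3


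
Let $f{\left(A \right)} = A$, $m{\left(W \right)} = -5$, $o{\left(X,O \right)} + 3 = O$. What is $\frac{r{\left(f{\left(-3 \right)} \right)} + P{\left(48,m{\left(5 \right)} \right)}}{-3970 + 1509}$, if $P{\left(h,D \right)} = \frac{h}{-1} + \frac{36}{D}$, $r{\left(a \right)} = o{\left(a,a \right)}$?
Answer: $\frac{306}{12305} \approx 0.024868$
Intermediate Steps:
$o{\left(X,O \right)} = -3 + O$
$r{\left(a \right)} = -3 + a$
$P{\left(h,D \right)} = - h + \frac{36}{D}$ ($P{\left(h,D \right)} = h \left(-1\right) + \frac{36}{D} = - h + \frac{36}{D}$)
$\frac{r{\left(f{\left(-3 \right)} \right)} + P{\left(48,m{\left(5 \right)} \right)}}{-3970 + 1509} = \frac{\left(-3 - 3\right) + \left(\left(-1\right) 48 + \frac{36}{-5}\right)}{-3970 + 1509} = \frac{-6 + \left(-48 + 36 \left(- \frac{1}{5}\right)\right)}{-2461} = \left(-6 - \frac{276}{5}\right) \left(- \frac{1}{2461}\right) = \left(- \frac{306}{5}\right) \left(- \frac{1}{2461}\right) = \frac{306}{12305}$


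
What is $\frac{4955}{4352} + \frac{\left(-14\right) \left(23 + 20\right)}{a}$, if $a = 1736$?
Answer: $\frac{106821}{134912} \approx 0.79178$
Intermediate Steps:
$\frac{4955}{4352} + \frac{\left(-14\right) \left(23 + 20\right)}{a} = \frac{4955}{4352} + \frac{\left(-14\right) \left(23 + 20\right)}{1736} = 4955 \cdot \frac{1}{4352} + \left(-14\right) 43 \cdot \frac{1}{1736} = \frac{4955}{4352} - \frac{43}{124} = \frac{106821}{134912}$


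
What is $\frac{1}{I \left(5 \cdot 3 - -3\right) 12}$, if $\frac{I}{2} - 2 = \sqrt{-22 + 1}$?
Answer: $\frac{1}{5400} - \frac{i \sqrt{21}}{10800} \approx 0.00018519 - 0.00042431 i$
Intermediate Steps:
$I = 4 + 2 i \sqrt{21}$ ($I = 4 + 2 \sqrt{-22 + 1} = 4 + 2 \sqrt{-21} = 4 + 2 i \sqrt{21} \approx 4.0 + 9.1651 i$)
$\frac{1}{I \left(5 \cdot 3 - -3\right) 12} = \frac{1}{\left(4 + 2 i \sqrt{21}\right) \left(5 \cdot 3 - -3\right) 12} = \frac{1}{\left(4 + 2 i \sqrt{21}\right) \left(15 + 3\right) 12} = \frac{1}{\left(4 + 2 i \sqrt{21}\right) 18 \cdot 12} = \frac{1}{\left(72 + 36 i \sqrt{21}\right) 12} = \frac{1}{864 + 432 i \sqrt{21}}$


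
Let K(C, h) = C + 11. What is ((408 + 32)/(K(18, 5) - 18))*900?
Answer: 36000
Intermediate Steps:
K(C, h) = 11 + C
((408 + 32)/(K(18, 5) - 18))*900 = ((408 + 32)/((11 + 18) - 18))*900 = (440/(29 - 18))*900 = (440/11)*900 = (440*(1/11))*900 = 40*900 = 36000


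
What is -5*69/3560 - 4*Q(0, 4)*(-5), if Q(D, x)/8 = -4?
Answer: -455749/712 ≈ -640.10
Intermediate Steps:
Q(D, x) = -32 (Q(D, x) = 8*(-4) = -32)
-5*69/3560 - 4*Q(0, 4)*(-5) = -5*69/3560 - 4*(-32)*(-5) = -345*1/3560 + 128*(-5) = -69/712 - 640 = -455749/712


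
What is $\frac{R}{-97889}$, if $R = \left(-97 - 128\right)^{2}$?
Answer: $- \frac{50625}{97889} \approx -0.51717$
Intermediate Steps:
$R = 50625$ ($R = \left(-225\right)^{2} = 50625$)
$\frac{R}{-97889} = \frac{50625}{-97889} = 50625 \left(- \frac{1}{97889}\right) = - \frac{50625}{97889}$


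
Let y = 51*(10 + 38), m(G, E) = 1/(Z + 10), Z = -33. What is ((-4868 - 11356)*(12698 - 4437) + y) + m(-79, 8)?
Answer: -3082552369/23 ≈ -1.3402e+8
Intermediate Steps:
m(G, E) = -1/23 (m(G, E) = 1/(-33 + 10) = 1/(-23) = -1/23)
y = 2448 (y = 51*48 = 2448)
((-4868 - 11356)*(12698 - 4437) + y) + m(-79, 8) = ((-4868 - 11356)*(12698 - 4437) + 2448) - 1/23 = (-16224*8261 + 2448) - 1/23 = (-134026464 + 2448) - 1/23 = -134024016 - 1/23 = -3082552369/23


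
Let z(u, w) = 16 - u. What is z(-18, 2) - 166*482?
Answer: -79978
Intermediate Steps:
z(-18, 2) - 166*482 = (16 - 1*(-18)) - 166*482 = (16 + 18) - 80012 = 34 - 80012 = -79978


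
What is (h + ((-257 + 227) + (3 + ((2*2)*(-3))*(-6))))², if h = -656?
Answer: 373321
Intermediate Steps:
(h + ((-257 + 227) + (3 + ((2*2)*(-3))*(-6))))² = (-656 + ((-257 + 227) + (3 + ((2*2)*(-3))*(-6))))² = (-656 + (-30 + (3 + (4*(-3))*(-6))))² = (-656 + (-30 + (3 - 12*(-6))))² = (-656 + (-30 + (3 + 72)))² = (-656 + (-30 + 75))² = (-656 + 45)² = (-611)² = 373321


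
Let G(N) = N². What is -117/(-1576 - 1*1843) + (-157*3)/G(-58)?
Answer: -93597/884732 ≈ -0.10579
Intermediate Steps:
-117/(-1576 - 1*1843) + (-157*3)/G(-58) = -117/(-1576 - 1*1843) + (-157*3)/((-58)²) = -117/(-1576 - 1843) - 471/3364 = -117/(-3419) - 471*1/3364 = -117*(-1/3419) - 471/3364 = 9/263 - 471/3364 = -93597/884732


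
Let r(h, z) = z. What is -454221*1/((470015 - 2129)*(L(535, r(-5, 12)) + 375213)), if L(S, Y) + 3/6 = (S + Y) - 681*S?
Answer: -151407/1781787869 ≈ -8.4975e-5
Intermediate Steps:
L(S, Y) = -½ + Y - 680*S (L(S, Y) = -½ + ((S + Y) - 681*S) = -½ + (Y - 680*S) = -½ + Y - 680*S)
-454221*1/((470015 - 2129)*(L(535, r(-5, 12)) + 375213)) = -454221*1/((470015 - 2129)*((-½ + 12 - 680*535) + 375213)) = -454221*1/(467886*((-½ + 12 - 363800) + 375213)) = -454221*1/(467886*(-727577/2 + 375213)) = -454221/((22849/2)*467886) = -454221/5345363607 = -454221*1/5345363607 = -151407/1781787869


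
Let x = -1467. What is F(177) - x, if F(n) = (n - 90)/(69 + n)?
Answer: 120323/82 ≈ 1467.4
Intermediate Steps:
F(n) = (-90 + n)/(69 + n)
F(177) - x = (-90 + 177)/(69 + 177) - 1*(-1467) = 87/246 + 1467 = (1/246)*87 + 1467 = 29/82 + 1467 = 120323/82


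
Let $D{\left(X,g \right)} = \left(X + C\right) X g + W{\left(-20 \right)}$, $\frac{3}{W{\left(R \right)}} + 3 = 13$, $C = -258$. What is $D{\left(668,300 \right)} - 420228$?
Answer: $\frac{817437723}{10} \approx 8.1744 \cdot 10^{7}$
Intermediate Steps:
$W{\left(R \right)} = \frac{3}{10}$ ($W{\left(R \right)} = \frac{3}{-3 + 13} = \frac{3}{10}$)
$D{\left(X,g \right)} = \frac{3}{10} + X g \left(-258 + X\right)$ ($D{\left(X,g \right)} = \left(X - 258\right) X g + \frac{3}{10} = \left(-258 + X\right) X g + \frac{3}{10} = X \left(-258 + X\right) g + \frac{3}{10} = X g \left(-258 + X\right) + \frac{3}{10} = \frac{3}{10} + X g \left(-258 + X\right)$)
$D{\left(668,300 \right)} - 420228 = \left(\frac{3}{10} + 300 \cdot 668^{2} - 172344 \cdot 300\right) - 420228 = \left(\frac{3}{10} + 300 \cdot 446224 - 51703200\right) - 420228 = \left(\frac{3}{10} + 133867200 - 51703200\right) - 420228 = \frac{821640003}{10} - 420228 = \frac{817437723}{10}$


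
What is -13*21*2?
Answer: -546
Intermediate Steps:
-13*21*2 = -273*2 = -546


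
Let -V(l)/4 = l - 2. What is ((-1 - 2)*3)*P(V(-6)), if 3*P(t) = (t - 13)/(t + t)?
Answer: -57/64 ≈ -0.89063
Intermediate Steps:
V(l) = 8 - 4*l (V(l) = -4*(l - 2) = -4*(-2 + l) = 8 - 4*l)
P(t) = (-13 + t)/(6*t) (P(t) = ((t - 13)/(t + t))/3 = ((-13 + t)/((2*t)))/3 = ((-13 + t)*(1/(2*t)))/3 = ((-13 + t)/(2*t))/3 = (-13 + t)/(6*t))
((-1 - 2)*3)*P(V(-6)) = ((-1 - 2)*3)*((-13 + (8 - 4*(-6)))/(6*(8 - 4*(-6)))) = (-3*3)*((-13 + (8 + 24))/(6*(8 + 24))) = -3*(-13 + 32)/(2*32) = -3*19/(2*32) = -9*19/192 = -57/64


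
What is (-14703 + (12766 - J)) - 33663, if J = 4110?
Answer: -39710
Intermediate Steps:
(-14703 + (12766 - J)) - 33663 = (-14703 + (12766 - 1*4110)) - 33663 = (-14703 + (12766 - 4110)) - 33663 = (-14703 + 8656) - 33663 = -6047 - 33663 = -39710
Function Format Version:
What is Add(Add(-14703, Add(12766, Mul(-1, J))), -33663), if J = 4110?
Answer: -39710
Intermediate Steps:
Add(Add(-14703, Add(12766, Mul(-1, J))), -33663) = Add(Add(-14703, Add(12766, Mul(-1, 4110))), -33663) = Add(Add(-14703, Add(12766, -4110)), -33663) = Add(Add(-14703, 8656), -33663) = Add(-6047, -33663) = -39710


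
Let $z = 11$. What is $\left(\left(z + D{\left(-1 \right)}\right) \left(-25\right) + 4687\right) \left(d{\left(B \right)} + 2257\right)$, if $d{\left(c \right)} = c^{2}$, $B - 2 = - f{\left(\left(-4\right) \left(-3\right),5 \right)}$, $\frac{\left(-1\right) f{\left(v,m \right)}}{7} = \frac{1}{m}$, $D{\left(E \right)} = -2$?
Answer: $\frac{253057868}{25} \approx 1.0122 \cdot 10^{7}$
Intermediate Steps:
$f{\left(v,m \right)} = - \frac{7}{m}$
$B = \frac{17}{5}$ ($B = 2 - - \frac{7}{5} = 2 + \frac{7}{5} = \frac{17}{5} \approx 3.4$)
$\left(\left(z + D{\left(-1 \right)}\right) \left(-25\right) + 4687\right) \left(d{\left(B \right)} + 2257\right) = \left(\left(11 - 2\right) \left(-25\right) + 4687\right) \left(\left(\frac{17}{5}\right)^{2} + 2257\right) = \left(9 \left(-25\right) + 4687\right) \left(\frac{289}{25} + 2257\right) = \left(-225 + 4687\right) \frac{56714}{25} = 4462 \cdot \frac{56714}{25} = \frac{253057868}{25}$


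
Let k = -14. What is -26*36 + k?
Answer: -950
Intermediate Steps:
-26*36 + k = -26*36 - 14 = -936 - 14 = -950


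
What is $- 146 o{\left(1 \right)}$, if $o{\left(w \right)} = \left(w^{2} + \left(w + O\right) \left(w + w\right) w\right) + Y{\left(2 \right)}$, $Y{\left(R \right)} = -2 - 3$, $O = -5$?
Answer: $1752$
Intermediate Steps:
$Y{\left(R \right)} = -5$ ($Y{\left(R \right)} = -2 - 3 = -5$)
$o{\left(w \right)} = -5 + w^{2} + 2 w^{2} \left(-5 + w\right)$ ($o{\left(w \right)} = \left(w^{2} + \left(w - 5\right) \left(w + w\right) w\right) - 5 = \left(w^{2} + \left(-5 + w\right) 2 w w\right) - 5 = \left(w^{2} + 2 w \left(-5 + w\right) w\right) - 5 = \left(w^{2} + 2 w^{2} \left(-5 + w\right)\right) - 5 = -5 + w^{2} + 2 w^{2} \left(-5 + w\right)$)
$- 146 o{\left(1 \right)} = - 146 \left(-5 - 9 \cdot 1^{2} + 2 \cdot 1^{3}\right) = - 146 \left(-5 - 9 + 2 \cdot 1\right) = - 146 \left(-5 - 9 + 2\right) = \left(-146\right) \left(-12\right) = 1752$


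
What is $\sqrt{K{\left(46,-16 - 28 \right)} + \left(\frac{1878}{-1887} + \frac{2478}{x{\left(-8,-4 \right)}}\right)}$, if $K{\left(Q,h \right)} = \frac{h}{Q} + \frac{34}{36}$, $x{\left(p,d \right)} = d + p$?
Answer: $\frac{i \sqrt{390870476558}}{43401} \approx 14.405 i$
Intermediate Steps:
$K{\left(Q,h \right)} = \frac{17}{18} + \frac{h}{Q}$ ($K{\left(Q,h \right)} = \frac{h}{Q} + 34 \cdot \frac{1}{36} = \frac{h}{Q} + \frac{17}{18} = \frac{17}{18} + \frac{h}{Q}$)
$\sqrt{K{\left(46,-16 - 28 \right)} + \left(\frac{1878}{-1887} + \frac{2478}{x{\left(-8,-4 \right)}}\right)} = \sqrt{\left(\frac{17}{18} + \frac{-16 - 28}{46}\right) + \left(\frac{1878}{-1887} + \frac{2478}{-4 - 8}\right)} = \sqrt{\left(\frac{17}{18} - \frac{22}{23}\right) + \left(1878 \left(- \frac{1}{1887}\right) + \frac{2478}{-12}\right)} = \sqrt{\left(\frac{17}{18} - \frac{22}{23}\right) + \left(- \frac{626}{629} + 2478 \left(- \frac{1}{12}\right)\right)} = \sqrt{- \frac{5}{414} - \frac{261029}{1258}} = \sqrt{- \frac{27018074}{130203}} = \frac{i \sqrt{390870476558}}{43401}$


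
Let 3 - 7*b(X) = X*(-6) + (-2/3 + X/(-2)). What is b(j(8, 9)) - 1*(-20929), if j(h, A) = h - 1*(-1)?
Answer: 879391/42 ≈ 20938.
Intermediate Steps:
j(h, A) = 1 + h (j(h, A) = h + 1 = 1 + h)
b(X) = 11/21 + 13*X/14 (b(X) = 3/7 - (X*(-6) + (-2/3 + X/(-2)))/7 = 3/7 - (-6*X + (-2*1/3 + X*(-1/2)))/7 = 3/7 - (-6*X + (-2/3 - X/2))/7 = 3/7 - (-2/3 - 13*X/2)/7 = 3/7 + (2/21 + 13*X/14) = 11/21 + 13*X/14)
b(j(8, 9)) - 1*(-20929) = (11/21 + 13*(1 + 8)/14) - 1*(-20929) = (11/21 + (13/14)*9) + 20929 = (11/21 + 117/14) + 20929 = 373/42 + 20929 = 879391/42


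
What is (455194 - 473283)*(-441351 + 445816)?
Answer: -80767385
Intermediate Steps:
(455194 - 473283)*(-441351 + 445816) = -18089*4465 = -80767385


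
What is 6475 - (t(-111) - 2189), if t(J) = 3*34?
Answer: 8562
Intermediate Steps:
t(J) = 102
6475 - (t(-111) - 2189) = 6475 - (102 - 2189) = 6475 - 1*(-2087) = 6475 + 2087 = 8562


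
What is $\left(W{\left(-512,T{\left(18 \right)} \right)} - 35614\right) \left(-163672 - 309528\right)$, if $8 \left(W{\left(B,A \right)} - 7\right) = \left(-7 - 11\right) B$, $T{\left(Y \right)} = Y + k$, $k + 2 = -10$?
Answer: $16304106000$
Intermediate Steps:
$k = -12$ ($k = -2 - 10 = -12$)
$T{\left(Y \right)} = -12 + Y$ ($T{\left(Y \right)} = Y - 12 = -12 + Y$)
$W{\left(B,A \right)} = 7 - \frac{9 B}{4}$ ($W{\left(B,A \right)} = 7 + \frac{\left(-7 - 11\right) B}{8} = 7 + \frac{\left(-18\right) B}{8} = 7 - \frac{9 B}{4}$)
$\left(W{\left(-512,T{\left(18 \right)} \right)} - 35614\right) \left(-163672 - 309528\right) = \left(\left(7 - -1152\right) - 35614\right) \left(-163672 - 309528\right) = \left(\left(7 + 1152\right) - 35614\right) \left(-473200\right) = \left(1159 - 35614\right) \left(-473200\right) = \left(-34455\right) \left(-473200\right) = 16304106000$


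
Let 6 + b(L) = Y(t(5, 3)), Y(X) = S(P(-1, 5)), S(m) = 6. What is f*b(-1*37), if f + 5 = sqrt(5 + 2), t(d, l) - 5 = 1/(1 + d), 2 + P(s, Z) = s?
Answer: 0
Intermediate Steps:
P(s, Z) = -2 + s
t(d, l) = 5 + 1/(1 + d)
Y(X) = 6
b(L) = 0 (b(L) = -6 + 6 = 0)
f = -5 + sqrt(7) (f = -5 + sqrt(5 + 2) = -5 + sqrt(7) ≈ -2.3542)
f*b(-1*37) = (-5 + sqrt(7))*0 = 0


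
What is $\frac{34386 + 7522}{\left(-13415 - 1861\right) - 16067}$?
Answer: $- \frac{41908}{31343} \approx -1.3371$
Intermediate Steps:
$\frac{34386 + 7522}{\left(-13415 - 1861\right) - 16067} = \frac{41908}{-15276 - 16067} = \frac{41908}{-31343} = 41908 \left(- \frac{1}{31343}\right) = - \frac{41908}{31343}$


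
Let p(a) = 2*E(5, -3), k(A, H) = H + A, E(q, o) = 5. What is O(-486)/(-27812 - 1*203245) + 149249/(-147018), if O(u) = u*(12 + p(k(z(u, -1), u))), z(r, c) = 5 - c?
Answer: -3657012193/3774393114 ≈ -0.96890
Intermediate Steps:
k(A, H) = A + H
p(a) = 10 (p(a) = 2*5 = 10)
O(u) = 22*u (O(u) = u*(12 + 10) = u*22 = 22*u)
O(-486)/(-27812 - 1*203245) + 149249/(-147018) = (22*(-486))/(-27812 - 1*203245) + 149249/(-147018) = -10692/(-27812 - 203245) + 149249*(-1/147018) = -10692/(-231057) - 149249/147018 = -10692*(-1/231057) - 149249/147018 = 1188/25673 - 149249/147018 = -3657012193/3774393114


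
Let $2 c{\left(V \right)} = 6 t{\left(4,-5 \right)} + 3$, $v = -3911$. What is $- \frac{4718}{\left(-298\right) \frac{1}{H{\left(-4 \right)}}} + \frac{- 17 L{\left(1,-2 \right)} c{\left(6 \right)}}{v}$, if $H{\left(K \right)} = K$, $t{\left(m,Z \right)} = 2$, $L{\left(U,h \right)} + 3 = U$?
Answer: $- \frac{36942191}{582739} \approx -63.394$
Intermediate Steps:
$L{\left(U,h \right)} = -3 + U$
$c{\left(V \right)} = \frac{15}{2}$ ($c{\left(V \right)} = \frac{6 \cdot 2 + 3}{2} = \frac{12 + 3}{2} = \frac{1}{2} \cdot 15 = \frac{15}{2}$)
$- \frac{4718}{\left(-298\right) \frac{1}{H{\left(-4 \right)}}} + \frac{- 17 L{\left(1,-2 \right)} c{\left(6 \right)}}{v} = - \frac{4718}{\left(-298\right) \frac{1}{-4}} + \frac{- 17 \left(-3 + 1\right) \frac{15}{2}}{-3911} = - \frac{4718}{\left(-298\right) \left(- \frac{1}{4}\right)} + \left(-17\right) \left(-2\right) \frac{15}{2} \left(- \frac{1}{3911}\right) = - \frac{4718}{\frac{149}{2}} + 34 \cdot \frac{15}{2} \left(- \frac{1}{3911}\right) = \left(-4718\right) \frac{2}{149} + 255 \left(- \frac{1}{3911}\right) = - \frac{9436}{149} - \frac{255}{3911} = - \frac{36942191}{582739}$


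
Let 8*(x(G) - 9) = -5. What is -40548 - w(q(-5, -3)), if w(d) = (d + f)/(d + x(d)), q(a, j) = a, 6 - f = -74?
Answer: -365132/9 ≈ -40570.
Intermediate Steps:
f = 80 (f = 6 - 1*(-74) = 6 + 74 = 80)
x(G) = 67/8 (x(G) = 9 + (⅛)*(-5) = 9 - 5/8 = 67/8)
w(d) = (80 + d)/(67/8 + d) (w(d) = (d + 80)/(d + 67/8) = (80 + d)/(67/8 + d))
-40548 - w(q(-5, -3)) = -40548 - 8*(80 - 5)/(67 + 8*(-5)) = -40548 - 8*75/(67 - 40) = -40548 - 8*75/27 = -40548 - 1*200/9 = -40548 - 200/9 = -365132/9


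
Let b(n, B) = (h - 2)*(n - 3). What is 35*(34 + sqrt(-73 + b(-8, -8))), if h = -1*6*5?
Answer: 1190 + 105*sqrt(31) ≈ 1774.6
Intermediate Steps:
h = -30 (h = -6*5 = -30)
b(n, B) = 96 - 32*n (b(n, B) = (-30 - 2)*(n - 3) = -32*(-3 + n) = 96 - 32*n)
35*(34 + sqrt(-73 + b(-8, -8))) = 35*(34 + sqrt(-73 + (96 - 32*(-8)))) = 35*(34 + sqrt(-73 + (96 + 256))) = 35*(34 + sqrt(-73 + 352)) = 35*(34 + sqrt(279)) = 35*(34 + 3*sqrt(31)) = 1190 + 105*sqrt(31)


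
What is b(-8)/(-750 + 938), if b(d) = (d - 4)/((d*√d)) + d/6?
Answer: -1/141 - 3*I*√2/1504 ≈ -0.0070922 - 0.0028209*I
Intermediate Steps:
b(d) = d/6 + (-4 + d)/d^(3/2) (b(d) = (-4 + d)/(d^(3/2)) + d*(⅙) = (-4 + d)/d^(3/2) + d/6 = d/6 + (-4 + d)/d^(3/2))
b(-8)/(-750 + 938) = ((-8)^(-½) - I*√2/8 + (⅙)*(-8))/(-750 + 938) = (-I*√2/4 - I*√2/8 - 4/3)/188 = (-I*√2/4 - I*√2/8 - 4/3)*(1/188) = (-4/3 - 3*I*√2/8)*(1/188) = -1/141 - 3*I*√2/1504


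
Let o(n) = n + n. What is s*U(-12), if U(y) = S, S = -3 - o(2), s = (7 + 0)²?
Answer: -343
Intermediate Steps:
o(n) = 2*n
s = 49 (s = 7² = 49)
S = -7 (S = -3 - 2*2 = -3 - 1*4 = -3 - 4 = -7)
U(y) = -7
s*U(-12) = 49*(-7) = -343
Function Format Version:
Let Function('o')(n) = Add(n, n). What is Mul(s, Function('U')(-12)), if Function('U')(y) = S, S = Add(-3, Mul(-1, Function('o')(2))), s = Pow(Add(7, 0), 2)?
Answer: -343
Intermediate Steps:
Function('o')(n) = Mul(2, n)
s = 49 (s = Pow(7, 2) = 49)
S = -7 (S = Add(-3, Mul(-1, Mul(2, 2))) = Add(-3, Mul(-1, 4)) = Add(-3, -4) = -7)
Function('U')(y) = -7
Mul(s, Function('U')(-12)) = Mul(49, -7) = -343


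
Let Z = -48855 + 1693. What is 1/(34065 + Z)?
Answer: -1/13097 ≈ -7.6353e-5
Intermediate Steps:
Z = -47162
1/(34065 + Z) = 1/(34065 - 47162) = 1/(-13097) = -1/13097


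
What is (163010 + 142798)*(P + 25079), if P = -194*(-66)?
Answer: 11584924464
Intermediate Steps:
P = 12804
(163010 + 142798)*(P + 25079) = (163010 + 142798)*(12804 + 25079) = 305808*37883 = 11584924464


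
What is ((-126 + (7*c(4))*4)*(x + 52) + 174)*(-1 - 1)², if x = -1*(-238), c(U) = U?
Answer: -15544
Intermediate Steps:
x = 238
((-126 + (7*c(4))*4)*(x + 52) + 174)*(-1 - 1)² = ((-126 + (7*4)*4)*(238 + 52) + 174)*(-1 - 1)² = ((-126 + 28*4)*290 + 174)*(-2)² = ((-126 + 112)*290 + 174)*4 = (-14*290 + 174)*4 = (-4060 + 174)*4 = -3886*4 = -15544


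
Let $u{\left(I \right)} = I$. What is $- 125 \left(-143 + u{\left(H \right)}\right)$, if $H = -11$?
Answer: $19250$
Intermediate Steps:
$- 125 \left(-143 + u{\left(H \right)}\right) = - 125 \left(-143 - 11\right) = \left(-125\right) \left(-154\right) = 19250$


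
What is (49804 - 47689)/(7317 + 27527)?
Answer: 2115/34844 ≈ 0.060699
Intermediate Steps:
(49804 - 47689)/(7317 + 27527) = 2115/34844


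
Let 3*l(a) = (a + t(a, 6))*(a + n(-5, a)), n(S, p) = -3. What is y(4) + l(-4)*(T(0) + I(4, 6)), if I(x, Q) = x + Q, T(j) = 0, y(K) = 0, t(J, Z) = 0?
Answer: 280/3 ≈ 93.333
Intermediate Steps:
l(a) = a*(-3 + a)/3 (l(a) = ((a + 0)*(a - 3))/3 = (a*(-3 + a))/3 = a*(-3 + a)/3)
I(x, Q) = Q + x
y(4) + l(-4)*(T(0) + I(4, 6)) = 0 + ((⅓)*(-4)*(-3 - 4))*(0 + (6 + 4)) = 0 + ((⅓)*(-4)*(-7))*(0 + 10) = 0 + (28/3)*10 = 0 + 280/3 = 280/3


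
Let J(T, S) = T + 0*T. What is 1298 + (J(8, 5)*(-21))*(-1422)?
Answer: 240194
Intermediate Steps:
J(T, S) = T (J(T, S) = T + 0 = T)
1298 + (J(8, 5)*(-21))*(-1422) = 1298 + (8*(-21))*(-1422) = 1298 - 168*(-1422) = 1298 + 238896 = 240194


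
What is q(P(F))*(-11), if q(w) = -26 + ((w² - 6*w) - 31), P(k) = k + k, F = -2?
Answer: 187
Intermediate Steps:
P(k) = 2*k
q(w) = -57 + w² - 6*w (q(w) = -26 + (-31 + w² - 6*w) = -57 + w² - 6*w)
q(P(F))*(-11) = (-57 + (2*(-2))² - 12*(-2))*(-11) = (-57 + (-4)² - 6*(-4))*(-11) = (-57 + 16 + 24)*(-11) = -17*(-11) = 187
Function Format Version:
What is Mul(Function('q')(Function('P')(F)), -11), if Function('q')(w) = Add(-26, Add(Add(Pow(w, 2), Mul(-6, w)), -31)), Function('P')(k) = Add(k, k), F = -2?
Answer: 187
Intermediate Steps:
Function('P')(k) = Mul(2, k)
Function('q')(w) = Add(-57, Pow(w, 2), Mul(-6, w)) (Function('q')(w) = Add(-26, Add(-31, Pow(w, 2), Mul(-6, w))) = Add(-57, Pow(w, 2), Mul(-6, w)))
Mul(Function('q')(Function('P')(F)), -11) = Mul(Add(-57, Pow(Mul(2, -2), 2), Mul(-6, Mul(2, -2))), -11) = Mul(Add(-57, Pow(-4, 2), Mul(-6, -4)), -11) = Mul(Add(-57, 16, 24), -11) = Mul(-17, -11) = 187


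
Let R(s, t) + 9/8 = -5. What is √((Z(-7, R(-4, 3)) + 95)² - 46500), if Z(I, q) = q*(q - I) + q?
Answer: 55*I*√53519/64 ≈ 198.81*I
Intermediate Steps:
R(s, t) = -49/8 (R(s, t) = -9/8 - 5 = -49/8)
Z(I, q) = q + q*(q - I)
√((Z(-7, R(-4, 3)) + 95)² - 46500) = √((-49*(1 - 49/8 - 1*(-7))/8 + 95)² - 46500) = √((-49*(1 - 49/8 + 7)/8 + 95)² - 46500) = √((-49/8*15/8 + 95)² - 46500) = √((-735/64 + 95)² - 46500) = √((5345/64)² - 46500) = √(28569025/4096 - 46500) = √(-161894975/4096) = 55*I*√53519/64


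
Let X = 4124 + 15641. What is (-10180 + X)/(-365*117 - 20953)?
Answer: -9585/63658 ≈ -0.15057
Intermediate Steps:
X = 19765
(-10180 + X)/(-365*117 - 20953) = (-10180 + 19765)/(-365*117 - 20953) = 9585/(-42705 - 20953) = 9585/(-63658) = 9585*(-1/63658) = -9585/63658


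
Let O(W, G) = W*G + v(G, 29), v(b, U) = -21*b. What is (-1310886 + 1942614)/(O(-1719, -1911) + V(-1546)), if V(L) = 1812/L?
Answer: 81387624/428388719 ≈ 0.18999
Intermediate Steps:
O(W, G) = -21*G + G*W (O(W, G) = W*G - 21*G = G*W - 21*G = -21*G + G*W)
(-1310886 + 1942614)/(O(-1719, -1911) + V(-1546)) = (-1310886 + 1942614)/(-1911*(-21 - 1719) + 1812/(-1546)) = 631728/(-1911*(-1740) + 1812*(-1/1546)) = 631728/(3325140 - 906/773) = 631728/(2570332314/773) = 631728*(773/2570332314) = 81387624/428388719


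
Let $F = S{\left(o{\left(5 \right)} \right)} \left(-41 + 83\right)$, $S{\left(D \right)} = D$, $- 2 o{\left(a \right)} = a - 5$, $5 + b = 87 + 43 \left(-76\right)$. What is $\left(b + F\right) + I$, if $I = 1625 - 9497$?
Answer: $-11058$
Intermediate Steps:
$b = -3186$ ($b = -5 + \left(87 + 43 \left(-76\right)\right) = -5 + \left(87 - 3268\right) = -5 - 3181 = -3186$)
$o{\left(a \right)} = \frac{5}{2} - \frac{a}{2}$ ($o{\left(a \right)} = - \frac{a - 5}{2} = - \frac{-5 + a}{2} = \frac{5}{2} - \frac{a}{2}$)
$F = 0$ ($F = \left(\frac{5}{2} - \frac{5}{2}\right) \left(-41 + 83\right) = \left(\frac{5}{2} - \frac{5}{2}\right) 42 = 0 \cdot 42 = 0$)
$I = -7872$
$\left(b + F\right) + I = \left(-3186 + 0\right) - 7872 = -3186 - 7872 = -11058$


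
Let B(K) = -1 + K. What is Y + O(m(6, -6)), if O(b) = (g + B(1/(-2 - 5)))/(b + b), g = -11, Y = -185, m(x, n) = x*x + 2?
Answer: -98505/532 ≈ -185.16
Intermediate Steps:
m(x, n) = 2 + x² (m(x, n) = x² + 2 = 2 + x²)
O(b) = -85/(14*b) (O(b) = (-11 + (-1 + 1/(-2 - 5)))/(b + b) = (-11 + (-1 + 1/(-7)))/((2*b)) = (-11 + (-1 - ⅐))*(1/(2*b)) = (-11 - 8/7)*(1/(2*b)) = -85/(14*b))
Y + O(m(6, -6)) = -185 - 85/(14*(2 + 6²)) = -185 - 85/(14*(2 + 36)) = -185 - 85/14/38 = -185 - 85/14*1/38 = -185 - 85/532 = -98505/532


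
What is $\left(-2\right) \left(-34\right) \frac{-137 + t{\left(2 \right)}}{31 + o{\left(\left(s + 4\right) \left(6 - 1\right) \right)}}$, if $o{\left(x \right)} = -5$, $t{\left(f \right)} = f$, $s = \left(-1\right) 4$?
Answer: $- \frac{4590}{13} \approx -353.08$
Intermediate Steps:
$s = -4$
$\left(-2\right) \left(-34\right) \frac{-137 + t{\left(2 \right)}}{31 + o{\left(\left(s + 4\right) \left(6 - 1\right) \right)}} = \left(-2\right) \left(-34\right) \frac{-137 + 2}{31 - 5} = 68 \left(- \frac{135}{26}\right) = - \frac{4590}{13}$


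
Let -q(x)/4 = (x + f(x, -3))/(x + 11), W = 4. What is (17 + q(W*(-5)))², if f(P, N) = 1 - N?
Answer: 7921/81 ≈ 97.790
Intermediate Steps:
q(x) = -4*(4 + x)/(11 + x) (q(x) = -4*(x + (1 - 1*(-3)))/(x + 11) = -4*(x + (1 + 3))/(11 + x) = -4*(x + 4)/(11 + x) = -4*(4 + x)/(11 + x))
(17 + q(W*(-5)))² = (17 + 4*(-4 - 4*(-5))/(11 + 4*(-5)))² = (17 + 4*(-4 - 1*(-20))/(11 - 20))² = (17 + 4*(-4 + 20)/(-9))² = (17 + 4*(-⅑)*16)² = (17 - 64/9)² = (89/9)² = 7921/81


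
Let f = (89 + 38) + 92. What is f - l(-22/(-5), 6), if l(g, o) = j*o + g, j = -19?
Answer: 1643/5 ≈ 328.60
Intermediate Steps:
f = 219 (f = 127 + 92 = 219)
l(g, o) = g - 19*o (l(g, o) = -19*o + g = g - 19*o)
f - l(-22/(-5), 6) = 219 - (-22/(-5) - 19*6) = 219 - (-22*(-1/5) - 114) = 219 - (22/5 - 114) = 219 - 1*(-548/5) = 219 + 548/5 = 1643/5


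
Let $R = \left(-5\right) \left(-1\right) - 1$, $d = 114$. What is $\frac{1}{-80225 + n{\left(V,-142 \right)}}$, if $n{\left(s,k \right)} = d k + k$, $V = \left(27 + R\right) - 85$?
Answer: $- \frac{1}{96555} \approx -1.0357 \cdot 10^{-5}$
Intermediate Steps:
$R = 4$ ($R = 5 - 1 = 4$)
$V = -54$ ($V = \left(27 + 4\right) - 85 = 31 - 85 = -54$)
$n{\left(s,k \right)} = 115 k$ ($n{\left(s,k \right)} = 114 k + k = 115 k$)
$\frac{1}{-80225 + n{\left(V,-142 \right)}} = \frac{1}{-80225 + 115 \left(-142\right)} = \frac{1}{-80225 - 16330} = \frac{1}{-96555} = - \frac{1}{96555}$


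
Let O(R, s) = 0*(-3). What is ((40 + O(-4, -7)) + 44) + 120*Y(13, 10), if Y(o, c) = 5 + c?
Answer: 1884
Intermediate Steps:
O(R, s) = 0
((40 + O(-4, -7)) + 44) + 120*Y(13, 10) = ((40 + 0) + 44) + 120*(5 + 10) = (40 + 44) + 120*15 = 84 + 1800 = 1884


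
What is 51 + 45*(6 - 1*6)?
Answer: 51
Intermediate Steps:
51 + 45*(6 - 1*6) = 51 + 45*(6 - 6) = 51 + 45*0 = 51 + 0 = 51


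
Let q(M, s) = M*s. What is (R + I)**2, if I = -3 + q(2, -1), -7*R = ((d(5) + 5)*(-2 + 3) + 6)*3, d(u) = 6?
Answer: 7396/49 ≈ 150.94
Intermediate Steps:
R = -51/7 (R = -((6 + 5)*(-2 + 3) + 6)*3/7 = -(11*1 + 6)*3/7 = -(11 + 6)*3/7 = -17*3/7 = -1/7*51 = -51/7 ≈ -7.2857)
I = -5 (I = -3 + 2*(-1) = -3 - 2 = -5)
(R + I)**2 = (-51/7 - 5)**2 = (-86/7)**2 = 7396/49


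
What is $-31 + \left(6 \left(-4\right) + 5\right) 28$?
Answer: $-563$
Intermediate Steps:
$-31 + \left(6 \left(-4\right) + 5\right) 28 = -31 + \left(-24 + 5\right) 28 = -31 - 532 = -563$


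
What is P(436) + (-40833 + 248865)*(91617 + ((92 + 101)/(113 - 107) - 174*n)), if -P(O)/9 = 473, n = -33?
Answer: 20260474927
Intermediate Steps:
P(O) = -4257 (P(O) = -9*473 = -4257)
P(436) + (-40833 + 248865)*(91617 + ((92 + 101)/(113 - 107) - 174*n)) = -4257 + (-40833 + 248865)*(91617 + ((92 + 101)/(113 - 107) - 174*(-33))) = -4257 + 208032*(91617 + (193/6 + 5742)) = -4257 + 208032*(91617 + 34645/6) = -4257 + 208032*(584347/6) = -4257 + 20260479184 = 20260474927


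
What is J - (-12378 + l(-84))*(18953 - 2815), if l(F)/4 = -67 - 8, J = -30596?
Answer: 204566968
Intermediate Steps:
l(F) = -300 (l(F) = 4*(-67 - 8) = 4*(-75) = -300)
J - (-12378 + l(-84))*(18953 - 2815) = -30596 - (-12378 - 300)*(18953 - 2815) = -30596 - (-12678)*16138 = -30596 - 1*(-204597564) = -30596 + 204597564 = 204566968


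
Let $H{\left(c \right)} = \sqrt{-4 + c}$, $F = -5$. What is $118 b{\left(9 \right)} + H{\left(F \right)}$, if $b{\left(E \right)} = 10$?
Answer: $1180 + 3 i \approx 1180.0 + 3.0 i$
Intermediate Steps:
$118 b{\left(9 \right)} + H{\left(F \right)} = 118 \cdot 10 + \sqrt{-4 - 5} = 1180 + \sqrt{-9} = 1180 + 3 i$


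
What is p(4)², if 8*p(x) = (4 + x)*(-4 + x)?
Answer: 0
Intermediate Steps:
p(x) = (-4 + x)*(4 + x)/8 (p(x) = ((4 + x)*(-4 + x))/8 = ((-4 + x)*(4 + x))/8 = (-4 + x)*(4 + x)/8)
p(4)² = (-2 + (⅛)*4²)² = (-2 + (⅛)*16)² = (-2 + 2)² = 0² = 0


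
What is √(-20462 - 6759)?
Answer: I*√27221 ≈ 164.99*I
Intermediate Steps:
√(-20462 - 6759) = √(-27221) = I*√27221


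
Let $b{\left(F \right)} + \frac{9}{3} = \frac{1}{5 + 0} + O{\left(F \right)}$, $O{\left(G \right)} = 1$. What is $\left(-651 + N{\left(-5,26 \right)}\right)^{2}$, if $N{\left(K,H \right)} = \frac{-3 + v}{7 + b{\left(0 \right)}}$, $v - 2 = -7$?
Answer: $\frac{71961289}{169} \approx 4.2581 \cdot 10^{5}$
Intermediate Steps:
$v = -5$ ($v = 2 - 7 = -5$)
$b{\left(F \right)} = - \frac{9}{5}$ ($b{\left(F \right)} = -3 + \left(\frac{1}{5 + 0} + 1\right) = -3 + \left(\frac{1}{5} + 1\right) = -3 + \frac{6}{5} = - \frac{9}{5}$)
$N{\left(K,H \right)} = - \frac{20}{13}$ ($N{\left(K,H \right)} = \frac{-3 - 5}{7 - \frac{9}{5}} = - \frac{8}{\frac{26}{5}} = \left(-8\right) \frac{5}{26} = - \frac{20}{13}$)
$\left(-651 + N{\left(-5,26 \right)}\right)^{2} = \left(-651 - \frac{20}{13}\right)^{2} = \left(- \frac{8483}{13}\right)^{2} = \frac{71961289}{169}$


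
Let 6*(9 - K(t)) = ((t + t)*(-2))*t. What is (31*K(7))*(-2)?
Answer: -7750/3 ≈ -2583.3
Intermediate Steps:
K(t) = 9 + 2*t²/3 (K(t) = 9 - (t + t)*(-2)*t/6 = 9 - (2*t)*(-2)*t/6 = 9 - (-4*t)*t/6 = 9 - (-2)*t²/3 = 9 + 2*t²/3)
(31*K(7))*(-2) = (31*(9 + (⅔)*7²))*(-2) = (31*(9 + (⅔)*49))*(-2) = (31*(9 + 98/3))*(-2) = (31*(125/3))*(-2) = (3875/3)*(-2) = -7750/3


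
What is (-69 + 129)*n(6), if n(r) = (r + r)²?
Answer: 8640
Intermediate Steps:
n(r) = 4*r² (n(r) = (2*r)² = 4*r²)
(-69 + 129)*n(6) = (-69 + 129)*(4*6²) = 60*(4*36) = 60*144 = 8640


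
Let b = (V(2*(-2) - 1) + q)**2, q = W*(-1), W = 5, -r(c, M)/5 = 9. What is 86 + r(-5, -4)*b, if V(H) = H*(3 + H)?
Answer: -1039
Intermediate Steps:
r(c, M) = -45 (r(c, M) = -5*9 = -45)
q = -5 (q = 5*(-1) = -5)
b = 25 (b = ((2*(-2) - 1)*(3 + (2*(-2) - 1)) - 5)**2 = ((-4 - 1)*(3 + (-4 - 1)) - 5)**2 = (-5*(3 - 5) - 5)**2 = (-5*(-2) - 5)**2 = (10 - 5)**2 = 5**2 = 25)
86 + r(-5, -4)*b = 86 - 45*25 = 86 - 1125 = -1039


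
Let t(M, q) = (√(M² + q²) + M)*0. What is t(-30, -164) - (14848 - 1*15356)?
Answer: 508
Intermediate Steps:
t(M, q) = 0 (t(M, q) = (M + √(M² + q²))*0 = 0)
t(-30, -164) - (14848 - 1*15356) = 0 - (14848 - 1*15356) = 0 - (14848 - 15356) = 0 - 1*(-508) = 0 + 508 = 508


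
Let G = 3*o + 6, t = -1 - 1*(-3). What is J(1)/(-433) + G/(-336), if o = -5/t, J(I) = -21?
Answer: 5137/96992 ≈ 0.052963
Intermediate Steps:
t = 2 (t = -1 + 3 = 2)
o = -5/2 ≈ -2.5000
G = -3/2 (G = 3*(-5/2) + 6 = -15/2 + 6 = -3/2 ≈ -1.5000)
J(1)/(-433) + G/(-336) = -21/(-433) - 3/2/(-336) = -21*(-1/433) - 3/2*(-1/336) = 21/433 + 1/224 = 5137/96992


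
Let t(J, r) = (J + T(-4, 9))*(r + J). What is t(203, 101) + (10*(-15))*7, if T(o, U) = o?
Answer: 59446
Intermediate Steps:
t(J, r) = (-4 + J)*(J + r) (t(J, r) = (J - 4)*(r + J) = (-4 + J)*(J + r))
t(203, 101) + (10*(-15))*7 = (203² - 4*203 - 4*101 + 203*101) + (10*(-15))*7 = (41209 - 812 - 404 + 20503) - 150*7 = 60496 - 1050 = 59446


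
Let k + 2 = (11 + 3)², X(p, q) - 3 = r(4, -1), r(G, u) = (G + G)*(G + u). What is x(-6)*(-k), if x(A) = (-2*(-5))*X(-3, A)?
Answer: -52380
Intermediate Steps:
r(G, u) = 2*G*(G + u) (r(G, u) = (2*G)*(G + u) = 2*G*(G + u))
X(p, q) = 27 (X(p, q) = 3 + 2*4*(4 - 1) = 3 + 2*4*3 = 3 + 24 = 27)
k = 194 (k = -2 + (11 + 3)² = -2 + 14² = -2 + 196 = 194)
x(A) = 270 (x(A) = -2*(-5)*27 = 10*27 = 270)
x(-6)*(-k) = 270*(-1*194) = 270*(-194) = -52380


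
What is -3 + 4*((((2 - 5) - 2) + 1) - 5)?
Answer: -39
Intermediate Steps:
-3 + 4*((((2 - 5) - 2) + 1) - 5) = -3 + 4*(((-3 - 2) + 1) - 5) = -3 + 4*((-5 + 1) - 5) = -3 + 4*(-4 - 5) = -3 + 4*(-9) = -3 - 36 = -39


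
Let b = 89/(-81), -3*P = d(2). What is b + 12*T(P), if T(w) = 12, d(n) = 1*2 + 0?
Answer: 11575/81 ≈ 142.90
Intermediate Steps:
d(n) = 2 (d(n) = 2 + 0 = 2)
P = -⅔ (P = -⅓*2 = -⅔ ≈ -0.66667)
b = -89/81 (b = 89*(-1/81) = -89/81 ≈ -1.0988)
b + 12*T(P) = -89/81 + 12*12 = -89/81 + 144 = 11575/81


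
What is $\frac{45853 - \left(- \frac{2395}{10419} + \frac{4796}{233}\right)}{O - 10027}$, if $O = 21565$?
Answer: $\frac{55632284671}{14004980163} \approx 3.9723$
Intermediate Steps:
$\frac{45853 - \left(- \frac{2395}{10419} + \frac{4796}{233}\right)}{O - 10027} = \frac{45853 - \left(- \frac{2395}{10419} + \frac{4796}{233}\right)}{21565 - 10027} = \frac{45853 - \frac{49411489}{2427627}}{11538} = \left(45853 + \left(\frac{2395}{10419} - \frac{4796}{233}\right)\right) \frac{1}{11538} = \left(45853 - \frac{49411489}{2427627}\right) \frac{1}{11538} = \frac{111264569342}{2427627} \cdot \frac{1}{11538} = \frac{55632284671}{14004980163}$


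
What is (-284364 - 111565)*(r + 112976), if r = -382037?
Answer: 106529052669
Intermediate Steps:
(-284364 - 111565)*(r + 112976) = (-284364 - 111565)*(-382037 + 112976) = -395929*(-269061) = 106529052669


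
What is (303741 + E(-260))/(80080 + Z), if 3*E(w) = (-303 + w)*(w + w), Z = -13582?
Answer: 1203983/199494 ≈ 6.0352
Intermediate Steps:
E(w) = 2*w*(-303 + w)/3 (E(w) = ((-303 + w)*(w + w))/3 = ((-303 + w)*(2*w))/3 = (2*w*(-303 + w))/3 = 2*w*(-303 + w)/3)
(303741 + E(-260))/(80080 + Z) = (303741 + (2/3)*(-260)*(-303 - 260))/(80080 - 13582) = (303741 + (2/3)*(-260)*(-563))/66498 = (303741 + 292760/3)*(1/66498) = (1203983/3)*(1/66498) = 1203983/199494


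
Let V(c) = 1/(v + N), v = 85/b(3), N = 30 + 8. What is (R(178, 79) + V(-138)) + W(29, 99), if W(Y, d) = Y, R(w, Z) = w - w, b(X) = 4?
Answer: 6877/237 ≈ 29.017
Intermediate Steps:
N = 38
R(w, Z) = 0
v = 85/4 ≈ 21.250
V(c) = 4/237 (V(c) = 1/(85/4 + 38) = 1/(237/4) = 4/237)
(R(178, 79) + V(-138)) + W(29, 99) = (0 + 4/237) + 29 = 4/237 + 29 = 6877/237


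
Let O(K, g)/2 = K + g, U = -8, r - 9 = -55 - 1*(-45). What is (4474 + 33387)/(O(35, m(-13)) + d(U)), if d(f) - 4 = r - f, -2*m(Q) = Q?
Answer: 37861/94 ≈ 402.78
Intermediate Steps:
m(Q) = -Q/2
r = -1 (r = 9 + (-55 - 1*(-45)) = 9 + (-55 + 45) = 9 - 10 = -1)
O(K, g) = 2*K + 2*g (O(K, g) = 2*(K + g) = 2*K + 2*g)
d(f) = 3 - f (d(f) = 4 + (-1 - f) = 3 - f)
(4474 + 33387)/(O(35, m(-13)) + d(U)) = (4474 + 33387)/((2*35 + 2*(-½*(-13))) + (3 - 1*(-8))) = 37861/((70 + 2*(13/2)) + (3 + 8)) = 37861/((70 + 13) + 11) = 37861/(83 + 11) = 37861/94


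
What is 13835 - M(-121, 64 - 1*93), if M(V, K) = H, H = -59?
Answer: 13894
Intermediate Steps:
M(V, K) = -59
13835 - M(-121, 64 - 1*93) = 13835 - 1*(-59) = 13835 + 59 = 13894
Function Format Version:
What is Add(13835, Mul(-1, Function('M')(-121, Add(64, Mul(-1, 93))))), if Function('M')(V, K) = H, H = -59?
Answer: 13894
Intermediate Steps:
Function('M')(V, K) = -59
Add(13835, Mul(-1, Function('M')(-121, Add(64, Mul(-1, 93))))) = Add(13835, Mul(-1, -59)) = Add(13835, 59) = 13894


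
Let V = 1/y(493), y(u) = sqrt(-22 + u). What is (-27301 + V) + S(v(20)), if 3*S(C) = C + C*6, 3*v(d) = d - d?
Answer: -27301 + sqrt(471)/471 ≈ -27301.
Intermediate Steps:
v(d) = 0 (v(d) = (d - d)/3 = (1/3)*0 = 0)
S(C) = 7*C/3 (S(C) = (C + C*6)/3 = (C + 6*C)/3 = (7*C)/3 = 7*C/3)
V = sqrt(471)/471 (V = 1/(sqrt(-22 + 493)) = 1/(sqrt(471)) = sqrt(471)/471 ≈ 0.046078)
(-27301 + V) + S(v(20)) = (-27301 + sqrt(471)/471) + (7/3)*0 = (-27301 + sqrt(471)/471) + 0 = -27301 + sqrt(471)/471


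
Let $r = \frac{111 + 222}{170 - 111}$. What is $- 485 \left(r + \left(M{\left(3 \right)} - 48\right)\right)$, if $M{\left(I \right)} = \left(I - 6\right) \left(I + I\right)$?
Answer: $\frac{1727085}{59} \approx 29273.0$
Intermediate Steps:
$M{\left(I \right)} = 2 I \left(-6 + I\right)$ ($M{\left(I \right)} = \left(-6 + I\right) 2 I = 2 I \left(-6 + I\right)$)
$r = \frac{333}{59} \approx 5.6441$
$- 485 \left(r + \left(M{\left(3 \right)} - 48\right)\right) = - 485 \left(\frac{333}{59} - \left(48 - 6 \left(-6 + 3\right)\right)\right) = - 485 \left(\frac{333}{59} - \left(48 - -18\right)\right) = - 485 \left(\frac{333}{59} - 66\right) = \left(-485\right) \left(- \frac{3561}{59}\right) = \frac{1727085}{59}$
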